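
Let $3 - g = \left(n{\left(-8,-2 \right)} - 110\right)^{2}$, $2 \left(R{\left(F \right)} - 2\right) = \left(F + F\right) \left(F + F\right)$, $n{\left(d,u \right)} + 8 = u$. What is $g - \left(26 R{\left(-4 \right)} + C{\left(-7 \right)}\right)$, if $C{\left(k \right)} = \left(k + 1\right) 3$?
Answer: $-15263$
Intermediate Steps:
$n{\left(d,u \right)} = -8 + u$
$R{\left(F \right)} = 2 + 2 F^{2}$ ($R{\left(F \right)} = 2 + \frac{\left(F + F\right) \left(F + F\right)}{2} = 2 + \frac{2 F 2 F}{2} = 2 + \frac{4 F^{2}}{2} = 2 + 2 F^{2}$)
$g = -14397$ ($g = 3 - \left(\left(-8 - 2\right) - 110\right)^{2} = 3 - \left(-10 - 110\right)^{2} = 3 - \left(-120\right)^{2} = 3 - 14400 = -14397$)
$C{\left(k \right)} = 3 + 3 k$ ($C{\left(k \right)} = \left(1 + k\right) 3 = 3 + 3 k$)
$g - \left(26 R{\left(-4 \right)} + C{\left(-7 \right)}\right) = -14397 - \left(26 \left(2 + 2 \left(-4\right)^{2}\right) + \left(3 + 3 \left(-7\right)\right)\right) = -14397 - \left(26 \left(2 + 2 \cdot 16\right) + \left(3 - 21\right)\right) = -14397 - \left(26 \left(2 + 32\right) - 18\right) = -14397 - \left(26 \cdot 34 - 18\right) = -14397 - \left(884 - 18\right) = -14397 - 866 = -15263$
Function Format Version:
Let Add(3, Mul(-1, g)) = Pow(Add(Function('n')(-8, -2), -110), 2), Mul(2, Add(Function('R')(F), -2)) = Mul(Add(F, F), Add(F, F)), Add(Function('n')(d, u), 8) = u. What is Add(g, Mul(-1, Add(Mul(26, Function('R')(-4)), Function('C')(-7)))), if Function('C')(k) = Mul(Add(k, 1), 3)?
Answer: -15263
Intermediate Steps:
Function('n')(d, u) = Add(-8, u)
Function('R')(F) = Add(2, Mul(2, Pow(F, 2))) (Function('R')(F) = Add(2, Mul(Rational(1, 2), Mul(Add(F, F), Add(F, F)))) = Add(2, Mul(Rational(1, 2), Mul(Mul(2, F), Mul(2, F)))) = Add(2, Mul(Rational(1, 2), Mul(4, Pow(F, 2)))) = Add(2, Mul(2, Pow(F, 2))))
g = -14397 (g = Add(3, Mul(-1, Pow(Add(Add(-8, -2), -110), 2))) = Add(3, Mul(-1, Pow(Add(-10, -110), 2))) = Add(3, Mul(-1, Pow(-120, 2))) = Add(3, Mul(-1, 14400)) = Add(3, -14400) = -14397)
Function('C')(k) = Add(3, Mul(3, k)) (Function('C')(k) = Mul(Add(1, k), 3) = Add(3, Mul(3, k)))
Add(g, Mul(-1, Add(Mul(26, Function('R')(-4)), Function('C')(-7)))) = Add(-14397, Mul(-1, Add(Mul(26, Add(2, Mul(2, Pow(-4, 2)))), Add(3, Mul(3, -7))))) = Add(-14397, Mul(-1, Add(Mul(26, Add(2, Mul(2, 16))), Add(3, -21)))) = Add(-14397, Mul(-1, Add(Mul(26, Add(2, 32)), -18))) = Add(-14397, Mul(-1, Add(Mul(26, 34), -18))) = Add(-14397, Mul(-1, Add(884, -18))) = Add(-14397, Mul(-1, 866)) = Add(-14397, -866) = -15263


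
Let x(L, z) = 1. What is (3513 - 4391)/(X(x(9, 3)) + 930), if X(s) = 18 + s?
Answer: -878/949 ≈ -0.92518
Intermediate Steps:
(3513 - 4391)/(X(x(9, 3)) + 930) = (3513 - 4391)/((18 + 1) + 930) = -878/(19 + 930) = -878/949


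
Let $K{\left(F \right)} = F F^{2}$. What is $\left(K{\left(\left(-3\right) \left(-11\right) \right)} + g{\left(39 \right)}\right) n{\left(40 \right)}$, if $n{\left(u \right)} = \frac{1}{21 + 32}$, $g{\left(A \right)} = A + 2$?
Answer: $\frac{35978}{53} \approx 678.83$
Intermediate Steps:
$g{\left(A \right)} = 2 + A$
$n{\left(u \right)} = \frac{1}{53}$
$K{\left(F \right)} = F^{3}$
$\left(K{\left(\left(-3\right) \left(-11\right) \right)} + g{\left(39 \right)}\right) n{\left(40 \right)} = \left(\left(\left(-3\right) \left(-11\right)\right)^{3} + \left(2 + 39\right)\right) \frac{1}{53} = \left(33^{3} + 41\right) \frac{1}{53} = \left(35937 + 41\right) \frac{1}{53} = 35978 \cdot \frac{1}{53} = \frac{35978}{53}$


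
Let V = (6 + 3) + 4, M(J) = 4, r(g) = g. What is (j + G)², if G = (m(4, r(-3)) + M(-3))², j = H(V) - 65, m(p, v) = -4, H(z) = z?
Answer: 2704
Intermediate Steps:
V = 13 (V = 9 + 4 = 13)
j = -52 (j = 13 - 65 = -52)
G = 0 (G = (-4 + 4)² = 0² = 0)
(j + G)² = (-52 + 0)² = (-52)² = 2704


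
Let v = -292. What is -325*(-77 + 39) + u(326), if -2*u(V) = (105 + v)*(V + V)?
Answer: 73312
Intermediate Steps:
u(V) = 187*V (u(V) = -(105 - 292)*(V + V)/2 = -(-187)*2*V/2 = -(-187)*V = 187*V)
-325*(-77 + 39) + u(326) = -325*(-77 + 39) + 187*326 = -325*(-38) + 60962 = 12350 + 60962 = 73312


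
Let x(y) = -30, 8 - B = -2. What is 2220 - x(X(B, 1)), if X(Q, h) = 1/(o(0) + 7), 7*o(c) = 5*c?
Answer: 2250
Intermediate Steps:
B = 10 (B = 8 - 1*(-2) = 8 + 2 = 10)
o(c) = 5*c/7 (o(c) = (5*c)/7 = 5*c/7)
X(Q, h) = ⅐ (X(Q, h) = 1/((5/7)*0 + 7) = 1/(0 + 7) = 1/7 = ⅐)
2220 - x(X(B, 1)) = 2220 - 1*(-30) = 2220 + 30 = 2250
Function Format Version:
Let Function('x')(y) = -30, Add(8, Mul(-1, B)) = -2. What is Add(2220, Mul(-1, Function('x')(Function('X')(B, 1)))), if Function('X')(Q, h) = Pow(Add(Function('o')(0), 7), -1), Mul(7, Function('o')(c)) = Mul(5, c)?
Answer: 2250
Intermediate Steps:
B = 10 (B = Add(8, Mul(-1, -2)) = Add(8, 2) = 10)
Function('o')(c) = Mul(Rational(5, 7), c) (Function('o')(c) = Mul(Rational(1, 7), Mul(5, c)) = Mul(Rational(5, 7), c))
Function('X')(Q, h) = Rational(1, 7) (Function('X')(Q, h) = Pow(Add(Mul(Rational(5, 7), 0), 7), -1) = Pow(Add(0, 7), -1) = Pow(7, -1) = Rational(1, 7))
Add(2220, Mul(-1, Function('x')(Function('X')(B, 1)))) = Add(2220, Mul(-1, -30)) = Add(2220, 30) = 2250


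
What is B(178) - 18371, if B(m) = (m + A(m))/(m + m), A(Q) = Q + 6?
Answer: -3269857/178 ≈ -18370.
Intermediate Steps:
A(Q) = 6 + Q
B(m) = (6 + 2*m)/(2*m) (B(m) = (m + (6 + m))/(m + m) = (6 + 2*m)/((2*m)) = (6 + 2*m)*(1/(2*m)) = (6 + 2*m)/(2*m))
B(178) - 18371 = (3 + 178)/178 - 18371 = (1/178)*181 - 18371 = 181/178 - 18371 = -3269857/178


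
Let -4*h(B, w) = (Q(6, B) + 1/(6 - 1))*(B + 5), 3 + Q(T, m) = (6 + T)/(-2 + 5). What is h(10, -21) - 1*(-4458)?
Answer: 8907/2 ≈ 4453.5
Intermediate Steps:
Q(T, m) = -1 + T/3 (Q(T, m) = -3 + (6 + T)/(-2 + 5) = -3 + (6 + T)/3 = -3 + (6 + T)*(⅓) = -3 + (2 + T/3) = -1 + T/3)
h(B, w) = -3/2 - 3*B/10 (h(B, w) = -((-1 + (⅓)*6) + 1/(6 - 1))*(B + 5)/4 = -((-1 + 2) + 1/5)*(5 + B)/4 = -(1 + ⅕)*(5 + B)/4 = -3*(5 + B)/10 = -(6 + 6*B/5)/4 = -3/2 - 3*B/10)
h(10, -21) - 1*(-4458) = (-3/2 - 3/10*10) - 1*(-4458) = (-3/2 - 3) + 4458 = -9/2 + 4458 = 8907/2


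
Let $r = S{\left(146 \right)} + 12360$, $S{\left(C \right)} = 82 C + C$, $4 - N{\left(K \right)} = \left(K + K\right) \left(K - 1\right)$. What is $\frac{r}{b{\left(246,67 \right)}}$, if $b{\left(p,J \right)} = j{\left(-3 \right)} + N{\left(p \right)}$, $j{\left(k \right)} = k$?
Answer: $- \frac{24478}{120539} \approx -0.20307$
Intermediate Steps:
$N{\left(K \right)} = 4 - 2 K \left(-1 + K\right)$ ($N{\left(K \right)} = 4 - \left(K + K\right) \left(K - 1\right) = 4 - 2 K \left(-1 + K\right)$)
$b{\left(p,J \right)} = 1 - 2 p^{2} + 2 p$ ($b{\left(p,J \right)} = -3 + \left(4 - 2 p^{2} + 2 p\right) = 1 - 2 p^{2} + 2 p$)
$S{\left(C \right)} = 83 C$
$r = 24478$ ($r = 83 \cdot 146 + 12360 = 12118 + 12360 = 24478$)
$\frac{r}{b{\left(246,67 \right)}} = \frac{24478}{1 - 2 \cdot 246^{2} + 2 \cdot 246} = \frac{24478}{1 - 121032 + 492} = \frac{24478}{-120539} = 24478 \left(- \frac{1}{120539}\right) = - \frac{24478}{120539}$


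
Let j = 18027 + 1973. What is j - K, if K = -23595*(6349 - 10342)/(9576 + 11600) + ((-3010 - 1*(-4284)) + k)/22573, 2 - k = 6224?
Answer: 7433510268393/478005848 ≈ 15551.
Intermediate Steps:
k = -6222 (k = 2 - 1*6224 = 2 - 6224 = -6222)
j = 20000
K = 2126606691607/478005848 (K = -23595*(6349 - 10342)/(9576 + 11600) + ((-3010 - 1*(-4284)) - 6222)/22573 = -23595/(21176/(-3993)) + ((-3010 + 4284) - 6222)*(1/22573) = -23595/(21176*(-1/3993)) + (1274 - 6222)*(1/22573) = -23595/(-21176/3993) - 4948*1/22573 = -23595*(-3993/21176) - 4948/22573 = 94214835/21176 - 4948/22573 = 2126606691607/478005848 ≈ 4448.9)
j - K = 20000 - 1*2126606691607/478005848 = 20000 - 2126606691607/478005848 = 7433510268393/478005848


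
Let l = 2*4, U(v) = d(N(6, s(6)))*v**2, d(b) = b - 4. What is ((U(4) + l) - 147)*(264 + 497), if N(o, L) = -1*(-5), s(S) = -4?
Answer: -93603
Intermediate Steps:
N(o, L) = 5
d(b) = -4 + b
U(v) = v**2 (U(v) = (-4 + 5)*v**2 = 1*v**2 = v**2)
l = 8
((U(4) + l) - 147)*(264 + 497) = ((4**2 + 8) - 147)*(264 + 497) = ((16 + 8) - 147)*761 = (24 - 147)*761 = -123*761 = -93603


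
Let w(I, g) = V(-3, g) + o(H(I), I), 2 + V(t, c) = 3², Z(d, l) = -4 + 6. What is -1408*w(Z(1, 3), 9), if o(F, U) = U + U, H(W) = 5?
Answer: -15488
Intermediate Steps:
Z(d, l) = 2
V(t, c) = 7 (V(t, c) = -2 + 3² = -2 + 9 = 7)
o(F, U) = 2*U
w(I, g) = 7 + 2*I
-1408*w(Z(1, 3), 9) = -1408*(7 + 2*2) = -1408*(7 + 4) = -1408*11 = -15488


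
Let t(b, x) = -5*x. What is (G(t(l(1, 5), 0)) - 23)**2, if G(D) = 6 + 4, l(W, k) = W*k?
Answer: 169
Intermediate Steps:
G(D) = 10
(G(t(l(1, 5), 0)) - 23)**2 = (10 - 23)**2 = (-13)**2 = 169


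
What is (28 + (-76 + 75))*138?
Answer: 3726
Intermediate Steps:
(28 + (-76 + 75))*138 = (28 - 1)*138 = 27*138 = 3726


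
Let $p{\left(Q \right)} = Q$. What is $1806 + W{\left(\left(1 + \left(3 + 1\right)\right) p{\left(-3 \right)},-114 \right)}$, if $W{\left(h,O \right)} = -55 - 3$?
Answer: $1748$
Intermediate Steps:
$W{\left(h,O \right)} = -58$ ($W{\left(h,O \right)} = -55 - 3 = -58$)
$1806 + W{\left(\left(1 + \left(3 + 1\right)\right) p{\left(-3 \right)},-114 \right)} = 1806 - 58 = 1748$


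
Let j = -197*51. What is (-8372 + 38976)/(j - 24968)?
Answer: -30604/35015 ≈ -0.87403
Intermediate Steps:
j = -10047
(-8372 + 38976)/(j - 24968) = (-8372 + 38976)/(-10047 - 24968) = 30604/(-35015) = 30604*(-1/35015) = -30604/35015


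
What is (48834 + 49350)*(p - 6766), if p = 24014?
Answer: 1693477632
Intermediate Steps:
(48834 + 49350)*(p - 6766) = (48834 + 49350)*(24014 - 6766) = 98184*17248 = 1693477632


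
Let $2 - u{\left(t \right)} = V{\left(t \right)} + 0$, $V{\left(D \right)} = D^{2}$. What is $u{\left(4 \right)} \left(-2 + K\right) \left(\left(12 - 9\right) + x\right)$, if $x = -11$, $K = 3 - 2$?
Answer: $-112$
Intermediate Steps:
$K = 1$ ($K = 3 - 2 = 1$)
$u{\left(t \right)} = 2 - t^{2}$ ($u{\left(t \right)} = 2 - \left(t^{2} + 0\right) = 2 - t^{2}$)
$u{\left(4 \right)} \left(-2 + K\right) \left(\left(12 - 9\right) + x\right) = \left(2 - 4^{2}\right) \left(-2 + 1\right) \left(\left(12 - 9\right) - 11\right) = \left(2 - 16\right) \left(-1\right) \left(3 - 11\right) = \left(2 - 16\right) \left(-1\right) \left(-8\right) = \left(-14\right) \left(-1\right) \left(-8\right) = 14 \left(-8\right) = -112$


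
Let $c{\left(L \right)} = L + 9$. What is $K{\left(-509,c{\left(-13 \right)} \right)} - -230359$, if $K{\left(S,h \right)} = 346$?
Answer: $230705$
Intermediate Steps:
$c{\left(L \right)} = 9 + L$
$K{\left(-509,c{\left(-13 \right)} \right)} - -230359 = 346 - -230359 = 346 + 230359 = 230705$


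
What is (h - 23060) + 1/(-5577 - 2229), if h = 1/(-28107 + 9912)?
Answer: -363912860689/15781130 ≈ -23060.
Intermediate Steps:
h = -1/18195 (h = 1/(-18195) = -1/18195 ≈ -5.4960e-5)
(h - 23060) + 1/(-5577 - 2229) = (-1/18195 - 23060) + 1/(-5577 - 2229) = -419576701/18195 + 1/(-7806) = -419576701/18195 - 1/7806 = -363912860689/15781130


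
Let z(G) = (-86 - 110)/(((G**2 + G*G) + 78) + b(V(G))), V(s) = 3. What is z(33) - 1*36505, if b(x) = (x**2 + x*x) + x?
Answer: -83122081/2277 ≈ -36505.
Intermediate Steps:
b(x) = x + 2*x**2 (b(x) = (x**2 + x**2) + x = 2*x**2 + x = x + 2*x**2)
z(G) = -196/(99 + 2*G**2) (z(G) = (-86 - 110)/(((G**2 + G*G) + 78) + 3*(1 + 2*3)) = -196/(((G**2 + G**2) + 78) + 3*(1 + 6)) = -196/((2*G**2 + 78) + 3*7) = -196/((78 + 2*G**2) + 21) = -196/(99 + 2*G**2))
z(33) - 1*36505 = -196/(99 + 2*33**2) - 1*36505 = -196/(99 + 2*1089) - 36505 = -196/(99 + 2178) - 36505 = -196/2277 - 36505 = -83122081/2277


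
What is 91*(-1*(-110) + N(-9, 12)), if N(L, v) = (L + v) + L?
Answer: 9464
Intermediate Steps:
N(L, v) = v + 2*L
91*(-1*(-110) + N(-9, 12)) = 91*(-1*(-110) + (12 + 2*(-9))) = 91*(110 + (12 - 18)) = 91*(110 - 6) = 91*104 = 9464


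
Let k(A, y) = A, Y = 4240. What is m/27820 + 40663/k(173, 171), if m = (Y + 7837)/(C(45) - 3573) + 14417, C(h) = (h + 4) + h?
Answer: 151702892283/643997690 ≈ 235.56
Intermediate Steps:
C(h) = 4 + 2*h (C(h) = (4 + h) + h = 4 + 2*h)
m = 50144666/3479 (m = (4240 + 7837)/((4 + 2*45) - 3573) + 14417 = 12077/((4 + 90) - 3573) + 14417 = 12077/(94 - 3573) + 14417 = 12077/(-3479) + 14417 = 12077*(-1/3479) + 14417 = -12077/3479 + 14417 = 50144666/3479 ≈ 14414.)
m/27820 + 40663/k(173, 171) = (50144666/3479)/27820 + 40663/173 = (50144666/3479)*(1/27820) + 40663*(1/173) = 1928641/3722530 + 40663/173 = 151702892283/643997690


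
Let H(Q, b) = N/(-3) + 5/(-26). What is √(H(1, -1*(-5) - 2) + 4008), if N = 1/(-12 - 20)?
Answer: √390137046/312 ≈ 63.307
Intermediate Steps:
N = -1/32 (N = 1/(-32) = -1/32 ≈ -0.031250)
H(Q, b) = -227/1248 (H(Q, b) = -1/32/(-3) + 5/(-26) = -1/32*(-⅓) + 5*(-1/26) = 1/96 - 5/26 = -227/1248)
√(H(1, -1*(-5) - 2) + 4008) = √(-227/1248 + 4008) = √(5001757/1248) = √390137046/312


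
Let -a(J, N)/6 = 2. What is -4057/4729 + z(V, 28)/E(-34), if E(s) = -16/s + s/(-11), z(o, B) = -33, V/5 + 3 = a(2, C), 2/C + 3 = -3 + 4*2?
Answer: -10628207/1049838 ≈ -10.124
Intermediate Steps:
C = 1 (C = 2/(-3 + (-3 + 4*2)) = 2/(-3 + (-3 + 8)) = 2/(-3 + 5) = 2/2 = 2*(½) = 1)
a(J, N) = -12 (a(J, N) = -6*2 = -12)
V = -75 (V = -15 + 5*(-12) = -15 - 60 = -75)
E(s) = -16/s - s/11 (E(s) = -16/s + s*(-1/11) = -16/s - s/11)
-4057/4729 + z(V, 28)/E(-34) = -4057/4729 - 33/(-16/(-34) - 1/11*(-34)) = -4057*1/4729 - 33/(-16*(-1/34) + 34/11) = -4057/4729 - 33/(8/17 + 34/11) = -4057/4729 - 33/666/187 = -4057/4729 - 33*187/666 = -4057/4729 - 2057/222 = -10628207/1049838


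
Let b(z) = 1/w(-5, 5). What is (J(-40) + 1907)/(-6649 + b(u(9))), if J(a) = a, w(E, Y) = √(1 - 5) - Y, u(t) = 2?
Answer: -180003071/641066660 + 1867*I/641066660 ≈ -0.28079 + 2.9123e-6*I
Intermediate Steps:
w(E, Y) = -Y + 2*I (w(E, Y) = √(-4) - Y = 2*I - Y = -Y + 2*I)
b(z) = (-5 - 2*I)/29 (b(z) = 1/(-1*5 + 2*I) = 1/(-5 + 2*I) = (-5 - 2*I)/29)
(J(-40) + 1907)/(-6649 + b(u(9))) = (-40 + 1907)/(-6649 + (-5/29 - 2*I/29)) = 1867/(-192826/29 - 2*I/29) = 1867*(29*(-192826/29 + 2*I/29)/1282133320) = 54143*(-192826/29 + 2*I/29)/1282133320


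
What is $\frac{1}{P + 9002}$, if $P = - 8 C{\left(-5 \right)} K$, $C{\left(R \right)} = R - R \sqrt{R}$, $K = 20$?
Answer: $\frac{4901}{49639602} + \frac{200 i \sqrt{5}}{24819801} \approx 9.8732 \cdot 10^{-5} + 1.8018 \cdot 10^{-5} i$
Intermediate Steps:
$C{\left(R \right)} = R - R^{\frac{3}{2}}$
$P = 800 - 800 i \sqrt{5}$ ($P = - 8 \left(-5 - \left(-5\right)^{\frac{3}{2}}\right) 20 = - 8 \left(-5 - - 5 i \sqrt{5}\right) 20 = - 8 \left(-5 + 5 i \sqrt{5}\right) 20 = \left(40 - 40 i \sqrt{5}\right) 20 = 800 - 800 i \sqrt{5} \approx 800.0 - 1788.9 i$)
$\frac{1}{P + 9002} = \frac{1}{\left(800 - 800 i \sqrt{5}\right) + 9002} = \frac{1}{9802 - 800 i \sqrt{5}}$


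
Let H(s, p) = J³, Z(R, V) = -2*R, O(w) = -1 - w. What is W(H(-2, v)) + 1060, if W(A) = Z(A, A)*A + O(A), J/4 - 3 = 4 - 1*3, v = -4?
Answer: -33557469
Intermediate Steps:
J = 16 (J = 12 + 4*(4 - 1*3) = 12 + 4*(4 - 3) = 12 + 4*1 = 12 + 4 = 16)
H(s, p) = 4096 (H(s, p) = 16³ = 4096)
W(A) = -1 - A - 2*A² (W(A) = (-2*A)*A + (-1 - A) = -2*A² + (-1 - A) = -1 - A - 2*A²)
W(H(-2, v)) + 1060 = (-1 - 1*4096 - 2*4096²) + 1060 = (-1 - 4096 - 2*16777216) + 1060 = (-1 - 4096 - 33554432) + 1060 = -33558529 + 1060 = -33557469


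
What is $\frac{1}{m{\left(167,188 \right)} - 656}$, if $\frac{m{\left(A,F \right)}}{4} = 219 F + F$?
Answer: $\frac{1}{164784} \approx 6.0685 \cdot 10^{-6}$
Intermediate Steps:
$m{\left(A,F \right)} = 880 F$ ($m{\left(A,F \right)} = 4 \left(219 F + F\right) = 4 \cdot 220 F = 880 F$)
$\frac{1}{m{\left(167,188 \right)} - 656} = \frac{1}{880 \cdot 188 - 656} = \frac{1}{165440 - 656} = \frac{1}{164784}$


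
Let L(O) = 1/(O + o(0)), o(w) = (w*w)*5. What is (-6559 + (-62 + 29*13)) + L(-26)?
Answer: -162345/26 ≈ -6244.0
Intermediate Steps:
o(w) = 5*w² (o(w) = w²*5 = 5*w²)
L(O) = 1/O (L(O) = 1/(O + 5*0²) = 1/(O + 5*0) = 1/(O + 0) = 1/O)
(-6559 + (-62 + 29*13)) + L(-26) = (-6559 + (-62 + 29*13)) + 1/(-26) = (-6559 + (-62 + 377)) - 1/26 = (-6559 + 315) - 1/26 = -6244 - 1/26 = -162345/26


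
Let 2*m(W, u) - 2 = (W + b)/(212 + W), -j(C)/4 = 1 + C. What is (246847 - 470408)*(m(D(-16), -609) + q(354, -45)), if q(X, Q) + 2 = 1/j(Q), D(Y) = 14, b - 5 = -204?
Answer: 6240705315/19888 ≈ 3.1379e+5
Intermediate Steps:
b = -199 (b = 5 - 204 = -199)
j(C) = -4 - 4*C (j(C) = -4*(1 + C) = -4 - 4*C)
m(W, u) = 1 + (-199 + W)/(2*(212 + W)) (m(W, u) = 1 + ((W - 199)/(212 + W))/2 = 1 + ((-199 + W)/(212 + W))/2 = 1 + (-199 + W)/(2*(212 + W)))
q(X, Q) = -2 + 1/(-4 - 4*Q)
(246847 - 470408)*(m(D(-16), -609) + q(354, -45)) = (246847 - 470408)*(3*(75 + 14)/(2*(212 + 14)) + (-9 - 8*(-45))/(4*(1 - 45))) = -223561*((3/2)*89/226 + (¼)*(-9 + 360)/(-44)) = -223561*((3/2)*(1/226)*89 + (¼)*(-1/44)*351) = -223561*(267/452 - 351/176) = -223561*(-27915/19888) = 6240705315/19888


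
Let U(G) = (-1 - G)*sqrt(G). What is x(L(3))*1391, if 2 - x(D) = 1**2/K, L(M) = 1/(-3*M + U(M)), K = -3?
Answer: 9737/3 ≈ 3245.7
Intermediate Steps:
U(G) = sqrt(G)*(-1 - G)
L(M) = 1/(-3*M + sqrt(M)*(-1 - M))
x(D) = 7/3 (x(D) = 2 - 1**2/(-3) = 2 - (-1)/3 = 2 - 1*(-1/3) = 2 + 1/3 = 7/3)
x(L(3))*1391 = (7/3)*1391 = 9737/3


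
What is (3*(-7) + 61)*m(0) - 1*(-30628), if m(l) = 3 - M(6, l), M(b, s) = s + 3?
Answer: 30628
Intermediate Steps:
M(b, s) = 3 + s
m(l) = -l (m(l) = 3 - (3 + l) = 3 + (-3 - l) = -l)
(3*(-7) + 61)*m(0) - 1*(-30628) = (3*(-7) + 61)*(-1*0) - 1*(-30628) = (-21 + 61)*0 + 30628 = 40*0 + 30628 = 0 + 30628 = 30628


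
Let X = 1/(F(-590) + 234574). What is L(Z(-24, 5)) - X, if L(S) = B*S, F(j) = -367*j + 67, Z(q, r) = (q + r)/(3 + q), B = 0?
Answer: -1/451171 ≈ -2.2165e-6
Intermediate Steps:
Z(q, r) = (q + r)/(3 + q)
F(j) = 67 - 367*j
X = 1/451171 (X = 1/((67 - 367*(-590)) + 234574) = 1/((67 + 216530) + 234574) = 1/(216597 + 234574) = 1/451171 ≈ 2.2165e-6)
L(S) = 0 (L(S) = 0*S = 0)
L(Z(-24, 5)) - X = 0 - 1*1/451171 = 0 - 1/451171 = -1/451171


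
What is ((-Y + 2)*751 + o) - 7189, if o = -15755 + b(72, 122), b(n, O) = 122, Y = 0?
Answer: -21320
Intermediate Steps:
o = -15633 (o = -15755 + 122 = -15633)
((-Y + 2)*751 + o) - 7189 = ((-1*0 + 2)*751 - 15633) - 7189 = ((0 + 2)*751 - 15633) - 7189 = (2*751 - 15633) - 7189 = (1502 - 15633) - 7189 = -14131 - 7189 = -21320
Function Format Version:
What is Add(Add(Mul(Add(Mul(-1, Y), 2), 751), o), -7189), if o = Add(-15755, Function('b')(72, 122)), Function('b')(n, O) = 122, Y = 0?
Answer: -21320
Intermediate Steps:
o = -15633 (o = Add(-15755, 122) = -15633)
Add(Add(Mul(Add(Mul(-1, Y), 2), 751), o), -7189) = Add(Add(Mul(Add(Mul(-1, 0), 2), 751), -15633), -7189) = Add(Add(Mul(Add(0, 2), 751), -15633), -7189) = Add(Add(Mul(2, 751), -15633), -7189) = Add(Add(1502, -15633), -7189) = Add(-14131, -7189) = -21320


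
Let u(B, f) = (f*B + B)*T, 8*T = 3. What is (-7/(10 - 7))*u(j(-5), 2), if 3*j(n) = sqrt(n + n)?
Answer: -7*I*sqrt(10)/8 ≈ -2.767*I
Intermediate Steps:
T = 3/8 (T = (1/8)*3 = 3/8 ≈ 0.37500)
j(n) = sqrt(2)*sqrt(n)/3 (j(n) = sqrt(n + n)/3 = sqrt(2*n)/3 = (sqrt(2)*sqrt(n))/3 = sqrt(2)*sqrt(n)/3)
u(B, f) = 3*B/8 + 3*B*f/8 (u(B, f) = (f*B + B)*(3/8) = (B*f + B)*(3/8) = (B + B*f)*(3/8) = 3*B/8 + 3*B*f/8)
(-7/(10 - 7))*u(j(-5), 2) = (-7/(10 - 7))*(3*(sqrt(2)*sqrt(-5)/3)*(1 + 2)/8) = (-7/3)*((3/8)*(sqrt(2)*(I*sqrt(5))/3)*3) = ((1/3)*(-7))*((3/8)*(I*sqrt(10)/3)*3) = -7*I*sqrt(10)/8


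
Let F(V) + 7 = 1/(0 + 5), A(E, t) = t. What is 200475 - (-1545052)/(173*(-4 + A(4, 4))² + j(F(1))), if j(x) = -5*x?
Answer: 4180601/17 ≈ 2.4592e+5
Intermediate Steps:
F(V) = -34/5 (F(V) = -7 + 1/(0 + 5) = -7 + 1/5 = -7 + ⅕ = -34/5)
200475 - (-1545052)/(173*(-4 + A(4, 4))² + j(F(1))) = 200475 - (-1545052)/(173*(-4 + 4)² - 5*(-34/5)) = 200475 - (-1545052)/(173*0² + 34) = 200475 - (-1545052)/(173*0 + 34) = 200475 - (-1545052)/(0 + 34) = 200475 - (-1545052)/34 = 200475 - 1*(-772526/17) = 200475 + 772526/17 = 4180601/17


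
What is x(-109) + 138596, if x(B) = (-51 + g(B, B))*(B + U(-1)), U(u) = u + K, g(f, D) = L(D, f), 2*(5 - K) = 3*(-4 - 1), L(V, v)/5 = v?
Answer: 196706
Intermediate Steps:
L(V, v) = 5*v
K = 25/2 (K = 5 - 3*(-4 - 1)/2 = 5 - 3*(-5)/2 = 5 - 1/2*(-15) = 5 + 15/2 = 25/2 ≈ 12.500)
g(f, D) = 5*f
U(u) = 25/2 + u (U(u) = u + 25/2 = 25/2 + u)
x(B) = (-51 + 5*B)*(23/2 + B) (x(B) = (-51 + 5*B)*(B + (25/2 - 1)) = (-51 + 5*B)*(B + 23/2) = (-51 + 5*B)*(23/2 + B))
x(-109) + 138596 = (-1173/2 + 5*(-109)**2 + (13/2)*(-109)) + 138596 = (-1173/2 + 5*11881 - 1417/2) + 138596 = (-1173/2 + 59405 - 1417/2) + 138596 = 58110 + 138596 = 196706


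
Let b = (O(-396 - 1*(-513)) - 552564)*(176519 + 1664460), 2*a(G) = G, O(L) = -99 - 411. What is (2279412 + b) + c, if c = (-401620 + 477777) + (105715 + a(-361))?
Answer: -2036390316685/2 ≈ -1.0182e+12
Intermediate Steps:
O(L) = -510
a(G) = G/2
b = -1018197619446 (b = (-510 - 552564)*(176519 + 1664460) = -553074*1840979 = -1018197619446)
c = 363383/2 (c = (-401620 + 477777) + (105715 + (½)*(-361)) = 76157 + (105715 - 361/2) = 76157 + 211069/2 = 363383/2 ≈ 1.8169e+5)
(2279412 + b) + c = (2279412 - 1018197619446) + 363383/2 = -1018195340034 + 363383/2 = -2036390316685/2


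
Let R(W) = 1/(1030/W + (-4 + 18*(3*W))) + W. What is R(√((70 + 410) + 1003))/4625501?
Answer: 1483/7607946354885204 + 822401741*√1483/3803973177442602 ≈ 8.3256e-6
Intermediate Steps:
R(W) = W + 1/(-4 + 54*W + 1030/W) (R(W) = 1/(1030/W + (-4 + 54*W)) + W = 1/(-4 + 54*W + 1030/W) + W = W + 1/(-4 + 54*W + 1030/W))
R(√((70 + 410) + 1003))/4625501 = (√((70 + 410) + 1003)*(1031 - 4*√((70 + 410) + 1003) + 54*(√((70 + 410) + 1003))²)/(2*(515 - 2*√((70 + 410) + 1003) + 27*(√((70 + 410) + 1003))²)))/4625501 = (√(480 + 1003)*(1031 - 4*√(480 + 1003) + 54*(√(480 + 1003))²)/(2*(515 - 2*√(480 + 1003) + 27*(√(480 + 1003))²)))*(1/4625501) = (√1483*(1031 - 4*√1483 + 54*(√1483)²)/(2*(515 - 2*√1483 + 27*(√1483)²)))*(1/4625501) = (√1483*(1031 - 4*√1483 + 54*1483)/(2*(515 - 2*√1483 + 27*1483)))*(1/4625501) = (√1483*(1031 - 4*√1483 + 80082)/(2*(515 - 2*√1483 + 40041)))*(1/4625501) = (√1483*(81113 - 4*√1483)/(2*(40556 - 2*√1483)))*(1/4625501) = √1483*(81113 - 4*√1483)/(9251002*(40556 - 2*√1483))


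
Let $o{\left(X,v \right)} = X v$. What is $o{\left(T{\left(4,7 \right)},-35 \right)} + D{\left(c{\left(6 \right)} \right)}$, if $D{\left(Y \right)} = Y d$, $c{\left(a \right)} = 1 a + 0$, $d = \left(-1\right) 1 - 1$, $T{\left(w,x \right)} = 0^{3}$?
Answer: $-12$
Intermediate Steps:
$T{\left(w,x \right)} = 0$
$d = -2$ ($d = -1 - 1 = -2$)
$c{\left(a \right)} = a$ ($c{\left(a \right)} = a + 0 = a$)
$D{\left(Y \right)} = - 2 Y$ ($D{\left(Y \right)} = Y \left(-2\right) = - 2 Y$)
$o{\left(T{\left(4,7 \right)},-35 \right)} + D{\left(c{\left(6 \right)} \right)} = 0 \left(-35\right) - 12 = 0 - 12 = -12$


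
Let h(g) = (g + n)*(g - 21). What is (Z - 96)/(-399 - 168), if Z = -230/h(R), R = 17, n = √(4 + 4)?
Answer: 51997/318654 + 115*√2/159327 ≈ 0.16420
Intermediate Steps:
n = 2*√2 (n = √8 = 2*√2 ≈ 2.8284)
h(g) = (-21 + g)*(g + 2*√2) (h(g) = (g + 2*√2)*(g - 21) = (g + 2*√2)*(-21 + g) = (-21 + g)*(g + 2*√2))
Z = -230/(-68 - 8*√2) (Z = -230/(17² - 42*√2 - 21*17 + 2*17*√2) = -230/(289 - 42*√2 - 357 + 34*√2) = -230/(-68 - 8*√2) ≈ 2.8999)
(Z - 96)/(-399 - 168) = ((1955/562 - 115*√2/281) - 96)/(-399 - 168) = (-51997/562 - 115*√2/281)/(-567) = (-51997/562 - 115*√2/281)*(-1/567) = 51997/318654 + 115*√2/159327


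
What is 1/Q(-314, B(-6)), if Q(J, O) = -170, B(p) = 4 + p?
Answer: -1/170 ≈ -0.0058824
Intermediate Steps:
1/Q(-314, B(-6)) = 1/(-170) = -1/170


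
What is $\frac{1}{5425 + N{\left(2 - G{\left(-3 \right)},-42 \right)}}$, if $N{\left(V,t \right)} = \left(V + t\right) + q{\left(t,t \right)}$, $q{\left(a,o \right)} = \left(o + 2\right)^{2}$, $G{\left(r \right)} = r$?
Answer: $\frac{1}{6988} \approx 0.0001431$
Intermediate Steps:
$q{\left(a,o \right)} = \left(2 + o\right)^{2}$
$N{\left(V,t \right)} = V + t + \left(2 + t\right)^{2}$ ($N{\left(V,t \right)} = \left(V + t\right) + \left(2 + t\right)^{2} = V + t + \left(2 + t\right)^{2}$)
$\frac{1}{5425 + N{\left(2 - G{\left(-3 \right)},-42 \right)}} = \frac{1}{5425 + \left(\left(2 - -3\right) - 42 + \left(2 - 42\right)^{2}\right)} = \frac{1}{5425 + \left(\left(2 + 3\right) - 42 + \left(-40\right)^{2}\right)} = \frac{1}{5425 + \left(5 - 42 + 1600\right)} = \frac{1}{5425 + 1563} = \frac{1}{6988}$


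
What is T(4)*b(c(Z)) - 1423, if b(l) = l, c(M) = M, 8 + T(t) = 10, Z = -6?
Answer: -1435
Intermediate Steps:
T(t) = 2 (T(t) = -8 + 10 = 2)
T(4)*b(c(Z)) - 1423 = 2*(-6) - 1423 = -12 - 1423 = -1435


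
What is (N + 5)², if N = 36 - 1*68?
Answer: 729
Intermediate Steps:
N = -32 (N = 36 - 68 = -32)
(N + 5)² = (-32 + 5)² = (-27)² = 729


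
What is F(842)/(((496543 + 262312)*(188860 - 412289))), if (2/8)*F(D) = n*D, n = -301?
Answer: 1013768/169550213795 ≈ 5.9792e-6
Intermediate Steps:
F(D) = -1204*D (F(D) = 4*(-301*D) = -1204*D)
F(842)/(((496543 + 262312)*(188860 - 412289))) = (-1204*842)/(((496543 + 262312)*(188860 - 412289))) = -1013768/(758855*(-223429)) = -1013768/(-169550213795) = -1013768*(-1/169550213795) = 1013768/169550213795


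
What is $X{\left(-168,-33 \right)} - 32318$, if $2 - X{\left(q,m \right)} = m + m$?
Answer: $-32250$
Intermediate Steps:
$X{\left(q,m \right)} = 2 - 2 m$ ($X{\left(q,m \right)} = 2 - \left(m + m\right) = 2 - 2 m$)
$X{\left(-168,-33 \right)} - 32318 = \left(2 - -66\right) - 32318 = \left(2 + 66\right) - 32318 = 68 - 32318 = -32250$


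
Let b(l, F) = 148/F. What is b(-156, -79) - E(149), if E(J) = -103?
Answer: 7989/79 ≈ 101.13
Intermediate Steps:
b(-156, -79) - E(149) = 148/(-79) - 1*(-103) = 148*(-1/79) + 103 = -148/79 + 103 = 7989/79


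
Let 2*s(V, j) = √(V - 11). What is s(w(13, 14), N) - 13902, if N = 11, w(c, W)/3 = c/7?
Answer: -13902 + I*√266/14 ≈ -13902.0 + 1.165*I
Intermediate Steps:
w(c, W) = 3*c/7 (w(c, W) = 3*(c/7) = 3*c/7)
s(V, j) = √(-11 + V)/2 (s(V, j) = √(V - 11)/2 = √(-11 + V)/2)
s(w(13, 14), N) - 13902 = √(-11 + (3/7)*13)/2 - 13902 = √(-11 + 39/7)/2 - 13902 = √(-38/7)/2 - 13902 = (I*√266/7)/2 - 13902 = I*√266/14 - 13902 = -13902 + I*√266/14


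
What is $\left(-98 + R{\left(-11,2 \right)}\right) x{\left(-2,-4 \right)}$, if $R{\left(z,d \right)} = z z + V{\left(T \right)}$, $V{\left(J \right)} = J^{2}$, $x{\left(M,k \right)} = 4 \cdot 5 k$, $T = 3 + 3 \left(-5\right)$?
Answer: $-13360$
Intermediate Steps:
$T = -12$ ($T = 3 - 15 = -12$)
$x{\left(M,k \right)} = 20 k$
$R{\left(z,d \right)} = 144 + z^{2}$ ($R{\left(z,d \right)} = z z + \left(-12\right)^{2} = z^{2} + 144 = 144 + z^{2}$)
$\left(-98 + R{\left(-11,2 \right)}\right) x{\left(-2,-4 \right)} = \left(-98 + \left(144 + \left(-11\right)^{2}\right)\right) 20 \left(-4\right) = \left(-98 + \left(144 + 121\right)\right) \left(-80\right) = \left(-98 + 265\right) \left(-80\right) = 167 \left(-80\right) = -13360$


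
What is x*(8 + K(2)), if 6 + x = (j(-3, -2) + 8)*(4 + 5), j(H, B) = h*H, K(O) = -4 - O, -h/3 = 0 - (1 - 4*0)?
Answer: -30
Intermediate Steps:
h = 3 (h = -3*(0 - (1 - 4*0)) = -3*(0 - (1 + 0)) = -3*(0 - 1*1) = -3*(0 - 1) = -3*(-1) = 3)
j(H, B) = 3*H
x = -15 (x = -6 + (3*(-3) + 8)*(4 + 5) = -6 + (-9 + 8)*9 = -6 - 1*9 = -6 - 9 = -15)
x*(8 + K(2)) = -15*(8 + (-4 - 1*2)) = -15*(8 + (-4 - 2)) = -15*(8 - 6) = -15*2 = -30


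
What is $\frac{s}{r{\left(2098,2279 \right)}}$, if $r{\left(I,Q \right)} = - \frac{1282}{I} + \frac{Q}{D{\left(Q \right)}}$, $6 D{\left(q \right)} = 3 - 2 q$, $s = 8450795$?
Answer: $- \frac{40379546415025}{17263781} \approx -2.339 \cdot 10^{6}$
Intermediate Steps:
$D{\left(q \right)} = \frac{1}{2} - \frac{q}{3}$ ($D{\left(q \right)} = \frac{3 - 2 q}{6} = \frac{1}{2} - \frac{q}{3}$)
$r{\left(I,Q \right)} = - \frac{1282}{I} + \frac{Q}{\frac{1}{2} - \frac{Q}{3}}$
$\frac{s}{r{\left(2098,2279 \right)}} = \frac{8450795}{2 \cdot \frac{1}{2098} \frac{1}{-3 + 2 \cdot 2279} \left(1923 - 2921678 - 6294 \cdot 2279\right)} = \frac{8450795}{2 \cdot \frac{1}{2098} \frac{1}{-3 + 4558} \left(1923 - 2921678 - 14344026\right)} = \frac{8450795}{2 \cdot \frac{1}{2098} \cdot \frac{1}{4555} \left(-17263781\right)} = \frac{8450795}{- \frac{17263781}{4778195}} = 8450795 \left(- \frac{4778195}{17263781}\right) = - \frac{40379546415025}{17263781}$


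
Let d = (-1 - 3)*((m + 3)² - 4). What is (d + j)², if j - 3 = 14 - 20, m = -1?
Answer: 9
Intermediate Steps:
j = -3 (j = 3 + (14 - 20) = 3 - 6 = -3)
d = 0 (d = (-1 - 3)*((-1 + 3)² - 4) = -4*(2² - 4) = -4*(4 - 4) = -4*0 = 0)
(d + j)² = (0 - 3)² = (-3)² = 9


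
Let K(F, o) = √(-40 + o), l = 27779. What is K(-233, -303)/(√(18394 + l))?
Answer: 7*I*√323211/46173 ≈ 0.086189*I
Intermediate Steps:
K(-233, -303)/(√(18394 + l)) = √(-40 - 303)/(√(18394 + 27779)) = √(-343)/(√46173) = (7*I*√7)*(√46173/46173) = 7*I*√323211/46173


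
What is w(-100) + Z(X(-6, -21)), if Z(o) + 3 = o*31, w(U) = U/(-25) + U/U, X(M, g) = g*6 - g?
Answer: -3253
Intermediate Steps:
X(M, g) = 5*g (X(M, g) = 6*g - g = 5*g)
w(U) = 1 - U/25 (w(U) = U*(-1/25) + 1 = -U/25 + 1 = 1 - U/25)
Z(o) = -3 + 31*o (Z(o) = -3 + o*31 = -3 + 31*o)
w(-100) + Z(X(-6, -21)) = (1 - 1/25*(-100)) + (-3 + 31*(5*(-21))) = (1 + 4) + (-3 + 31*(-105)) = 5 + (-3 - 3255) = 5 - 3258 = -3253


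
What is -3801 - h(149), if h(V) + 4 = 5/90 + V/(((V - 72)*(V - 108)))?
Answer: -215774161/56826 ≈ -3797.1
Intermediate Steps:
h(V) = -71/18 + V/((-108 + V)*(-72 + V)) (h(V) = -4 + (5/90 + V/(((V - 72)*(V - 108)))) = -4 + (5*(1/90) + V/(((-72 + V)*(-108 + V)))) = -4 + (1/18 + V/(((-108 + V)*(-72 + V)))) = -4 + (1/18 + V*(1/((-108 + V)*(-72 + V)))) = -4 + (1/18 + V/((-108 + V)*(-72 + V))) = -71/18 + V/((-108 + V)*(-72 + V)))
-3801 - h(149) = -3801 - (-552096 - 71*149² + 12798*149)/(18*(7776 + 149² - 180*149)) = -3801 - (-552096 - 71*22201 + 1906902)/(18*(7776 + 22201 - 26820)) = -3801 - (-552096 - 1576271 + 1906902)/(18*3157) = -3801 - (-221465)/(18*3157) = -3801 - 1*(-221465/56826) = -3801 + 221465/56826 = -215774161/56826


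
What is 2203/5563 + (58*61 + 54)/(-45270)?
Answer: 39873757/125918505 ≈ 0.31666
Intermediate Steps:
2203/5563 + (58*61 + 54)/(-45270) = 2203*(1/5563) + (3538 + 54)*(-1/45270) = 2203/5563 + 3592*(-1/45270) = 2203/5563 - 1796/22635 = 39873757/125918505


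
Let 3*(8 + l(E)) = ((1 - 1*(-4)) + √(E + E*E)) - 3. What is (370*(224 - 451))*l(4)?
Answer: 1847780/3 - 167980*√5/3 ≈ 4.9072e+5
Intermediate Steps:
l(E) = -22/3 + √(E + E²)/3 (l(E) = -8 + (((1 - 1*(-4)) + √(E + E*E)) - 3)/3 = -8 + (((1 + 4) + √(E + E²)) - 3)/3 = -8 + ((5 + √(E + E²)) - 3)/3 = -8 + (2 + √(E + E²))/3 = -8 + (⅔ + √(E + E²)/3) = -22/3 + √(E + E²)/3)
(370*(224 - 451))*l(4) = (370*(224 - 451))*(-22/3 + √(4*(1 + 4))/3) = (370*(-227))*(-22/3 + √(4*5)/3) = -83990*(-22/3 + √20/3) = -83990*(-22/3 + (2*√5)/3) = -83990*(-22/3 + 2*√5/3) = 1847780/3 - 167980*√5/3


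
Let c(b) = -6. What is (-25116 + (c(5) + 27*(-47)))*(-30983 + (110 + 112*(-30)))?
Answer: 903443103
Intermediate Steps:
(-25116 + (c(5) + 27*(-47)))*(-30983 + (110 + 112*(-30))) = (-25116 + (-6 + 27*(-47)))*(-30983 + (110 + 112*(-30))) = (-25116 + (-6 - 1269))*(-30983 + (110 - 3360)) = (-25116 - 1275)*(-30983 - 3250) = -26391*(-34233) = 903443103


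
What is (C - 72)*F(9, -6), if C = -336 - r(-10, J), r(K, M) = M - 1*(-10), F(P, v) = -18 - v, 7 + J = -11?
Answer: 4800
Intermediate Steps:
J = -18 (J = -7 - 11 = -18)
r(K, M) = 10 + M (r(K, M) = M + 10 = 10 + M)
C = -328 (C = -336 - (10 - 18) = -336 - 1*(-8) = -336 + 8 = -328)
(C - 72)*F(9, -6) = (-328 - 72)*(-18 - 1*(-6)) = -400*(-18 + 6) = -400*(-12) = 4800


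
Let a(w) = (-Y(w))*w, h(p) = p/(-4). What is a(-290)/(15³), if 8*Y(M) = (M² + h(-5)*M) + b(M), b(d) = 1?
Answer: 4856833/5400 ≈ 899.41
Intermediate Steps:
h(p) = -p/4 (h(p) = p*(-¼) = -p/4)
Y(M) = ⅛ + M²/8 + 5*M/32 (Y(M) = ((M² + (-¼*(-5))*M) + 1)/8 = ((M² + 5*M/4) + 1)/8 = (1 + M² + 5*M/4)/8 = ⅛ + M²/8 + 5*M/32)
a(w) = w*(-⅛ - 5*w/32 - w²/8) (a(w) = (-(⅛ + w²/8 + 5*w/32))*w = (-⅛ - 5*w/32 - w²/8)*w = w*(-⅛ - 5*w/32 - w²/8))
a(-290)/(15³) = (-1/32*(-290)*(4 + 4*(-290)² + 5*(-290)))/(15³) = -1/32*(-290)*(4 + 4*84100 - 1450)/3375 = -1/32*(-290)*(4 + 336400 - 1450)*(1/3375) = -1/32*(-290)*334954*(1/3375) = (24284165/8)*(1/3375) = 4856833/5400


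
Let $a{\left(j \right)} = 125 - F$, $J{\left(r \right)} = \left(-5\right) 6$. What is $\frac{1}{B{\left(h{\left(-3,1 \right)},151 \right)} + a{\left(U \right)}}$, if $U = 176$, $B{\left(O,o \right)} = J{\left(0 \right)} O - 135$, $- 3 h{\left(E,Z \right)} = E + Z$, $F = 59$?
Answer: $- \frac{1}{89} \approx -0.011236$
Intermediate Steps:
$J{\left(r \right)} = -30$
$h{\left(E,Z \right)} = - \frac{E}{3} - \frac{Z}{3}$ ($h{\left(E,Z \right)} = - \frac{E + Z}{3} = - \frac{E}{3} - \frac{Z}{3}$)
$B{\left(O,o \right)} = -135 - 30 O$ ($B{\left(O,o \right)} = - 30 O - 135 = -135 - 30 O$)
$a{\left(j \right)} = 66$ ($a{\left(j \right)} = 125 - 59 = 66$)
$\frac{1}{B{\left(h{\left(-3,1 \right)},151 \right)} + a{\left(U \right)}} = \frac{1}{\left(-135 - 30 \left(\left(- \frac{1}{3}\right) \left(-3\right) - \frac{1}{3}\right)\right) + 66} = \frac{1}{\left(-135 - 30 \left(1 - \frac{1}{3}\right)\right) + 66} = \frac{1}{\left(-135 - 20\right) + 66} = \frac{1}{-155 + 66} = \frac{1}{-89} = - \frac{1}{89}$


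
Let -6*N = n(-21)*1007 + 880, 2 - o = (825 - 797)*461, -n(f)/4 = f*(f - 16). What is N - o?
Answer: 1603156/3 ≈ 5.3439e+5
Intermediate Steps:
n(f) = -4*f*(-16 + f) (n(f) = -4*f*(f - 16) = -4*f*(-16 + f))
o = -12906 (o = 2 - (825 - 797)*461 = 2 - 28*461 = 2 - 1*12908 = 2 - 12908 = -12906)
N = 1564438/3 (N = -((4*(-21)*(16 - 1*(-21)))*1007 + 880)/6 = -((4*(-21)*(16 + 21))*1007 + 880)/6 = -((4*(-21)*37)*1007 + 880)/6 = -(-3108*1007 + 880)/6 = -(-3129756 + 880)/6 = -⅙*(-3128876) = 1564438/3 ≈ 5.2148e+5)
N - o = 1564438/3 - 1*(-12906) = 1564438/3 + 12906 = 1603156/3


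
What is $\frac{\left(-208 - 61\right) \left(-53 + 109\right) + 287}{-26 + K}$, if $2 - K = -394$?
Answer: $- \frac{14777}{370} \approx -39.938$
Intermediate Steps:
$K = 396$ ($K = 2 - -394 = 2 + 394 = 396$)
$\frac{\left(-208 - 61\right) \left(-53 + 109\right) + 287}{-26 + K} = \frac{\left(-208 - 61\right) \left(-53 + 109\right) + 287}{-26 + 396} = \frac{\left(-269\right) 56 + 287}{370} = \frac{-15064 + 287}{370} = \frac{1}{370} \left(-14777\right) = - \frac{14777}{370}$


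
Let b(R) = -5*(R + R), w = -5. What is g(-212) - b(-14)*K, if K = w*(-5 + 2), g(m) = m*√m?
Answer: -2100 - 424*I*√53 ≈ -2100.0 - 3086.8*I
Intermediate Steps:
b(R) = -10*R
g(m) = m^(3/2)
K = 15 (K = -5*(-5 + 2) = -5*(-3) = 15)
g(-212) - b(-14)*K = (-212)^(3/2) - (-10*(-14))*15 = -424*I*√53 - 140*15 = -424*I*√53 - 1*2100 = -424*I*√53 - 2100 = -2100 - 424*I*√53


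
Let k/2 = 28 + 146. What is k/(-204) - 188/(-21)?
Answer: 2587/357 ≈ 7.2465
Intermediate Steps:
k = 348 (k = 2*(28 + 146) = 2*174 = 348)
k/(-204) - 188/(-21) = 348/(-204) - 188/(-21) = 348*(-1/204) - 188*(-1/21) = -29/17 + 188/21 = 2587/357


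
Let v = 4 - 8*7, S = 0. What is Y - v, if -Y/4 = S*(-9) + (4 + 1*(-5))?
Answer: 56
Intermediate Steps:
v = -52 (v = 4 - 56 = -52)
Y = 4 (Y = -4*(0*(-9) + (4 + 1*(-5))) = -4*(0 + (4 - 5)) = -4*(0 - 1) = -4*(-1) = 4)
Y - v = 4 - 1*(-52) = 4 + 52 = 56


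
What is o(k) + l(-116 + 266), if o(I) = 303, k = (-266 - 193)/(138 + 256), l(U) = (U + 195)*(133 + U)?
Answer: 97938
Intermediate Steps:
l(U) = (133 + U)*(195 + U) (l(U) = (195 + U)*(133 + U) = (133 + U)*(195 + U))
k = -459/394 ≈ -1.1650
o(k) + l(-116 + 266) = 303 + (25935 + (-116 + 266)² + 328*(-116 + 266)) = 303 + (25935 + 150² + 328*150) = 303 + (25935 + 22500 + 49200) = 303 + 97635 = 97938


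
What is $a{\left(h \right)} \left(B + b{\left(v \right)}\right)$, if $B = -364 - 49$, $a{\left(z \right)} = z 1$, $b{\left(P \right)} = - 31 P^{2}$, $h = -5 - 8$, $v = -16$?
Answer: $108537$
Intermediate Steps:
$h = -13$ ($h = -5 - 8 = -13$)
$a{\left(z \right)} = z$
$B = -413$ ($B = -364 - 49 = -413$)
$a{\left(h \right)} \left(B + b{\left(v \right)}\right) = - 13 \left(-413 - 31 \left(-16\right)^{2}\right) = - 13 \left(-413 - 7936\right) = \left(-13\right) \left(-8349\right) = 108537$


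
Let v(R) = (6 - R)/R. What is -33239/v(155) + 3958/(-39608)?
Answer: 102030804309/2950796 ≈ 34577.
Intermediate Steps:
v(R) = (6 - R)/R
-33239/v(155) + 3958/(-39608) = -33239*155/(6 - 1*155) + 3958/(-39608) = -33239*155/(6 - 155) + 3958*(-1/39608) = -33239/((1/155)*(-149)) - 1979/19804 = -33239/(-149/155) - 1979/19804 = -33239*(-155/149) - 1979/19804 = 5152045/149 - 1979/19804 = 102030804309/2950796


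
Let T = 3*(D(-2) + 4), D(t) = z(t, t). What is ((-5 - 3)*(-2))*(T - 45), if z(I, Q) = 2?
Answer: -432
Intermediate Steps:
D(t) = 2
T = 18 (T = 3*(2 + 4) = 3*6 = 18)
((-5 - 3)*(-2))*(T - 45) = ((-5 - 3)*(-2))*(18 - 45) = -8*(-2)*(-27) = 16*(-27) = -432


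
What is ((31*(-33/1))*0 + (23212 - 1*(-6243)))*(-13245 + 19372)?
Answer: 180470785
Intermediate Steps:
((31*(-33/1))*0 + (23212 - 1*(-6243)))*(-13245 + 19372) = ((31*(-33*1))*0 + (23212 + 6243))*6127 = ((31*(-33))*0 + 29455)*6127 = (-1023*0 + 29455)*6127 = (0 + 29455)*6127 = 29455*6127 = 180470785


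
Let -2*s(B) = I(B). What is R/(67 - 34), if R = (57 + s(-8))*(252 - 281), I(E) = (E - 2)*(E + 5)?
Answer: -406/11 ≈ -36.909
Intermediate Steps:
I(E) = (-2 + E)*(5 + E)
s(B) = 5 - 3*B/2 - B**2/2 (s(B) = -(-10 + B**2 + 3*B)/2 = 5 - 3*B/2 - B**2/2)
R = -1218 (R = (57 + (5 - 3/2*(-8) - 1/2*(-8)**2))*(252 - 281) = (57 + (5 + 12 - 1/2*64))*(-29) = (57 + (5 + 12 - 32))*(-29) = (57 - 15)*(-29) = 42*(-29) = -1218)
R/(67 - 34) = -1218/(67 - 34) = -1218/33 = (1/33)*(-1218) = -406/11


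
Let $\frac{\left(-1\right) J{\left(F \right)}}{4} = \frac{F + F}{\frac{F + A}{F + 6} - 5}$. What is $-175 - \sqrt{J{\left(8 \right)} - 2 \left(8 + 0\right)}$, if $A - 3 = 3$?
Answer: $-175$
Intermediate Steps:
$A = 6$ ($A = 3 + 3 = 6$)
$J{\left(F \right)} = 2 F$ ($J{\left(F \right)} = - 4 \frac{F + F}{\frac{F + 6}{F + 6} - 5} = - 4 \frac{2 F}{\frac{6 + F}{6 + F} - 5} = - 4 \frac{2 F}{1 - 5} = - 4 \frac{2 F}{-4} = - 4 \cdot 2 F \left(- \frac{1}{4}\right) = - 4 \left(- \frac{F}{2}\right) = 2 F$)
$-175 - \sqrt{J{\left(8 \right)} - 2 \left(8 + 0\right)} = -175 - \sqrt{2 \cdot 8 - 2 \left(8 + 0\right)} = -175 - \sqrt{16 - 16} = -175 - \sqrt{0} = -175 - 0 = -175 + 0 = -175$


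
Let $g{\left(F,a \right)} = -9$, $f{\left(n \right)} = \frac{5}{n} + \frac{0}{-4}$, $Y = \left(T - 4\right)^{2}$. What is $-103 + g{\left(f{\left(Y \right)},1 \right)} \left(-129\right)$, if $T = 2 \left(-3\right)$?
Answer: $1058$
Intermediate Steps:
$T = -6$
$Y = 100$ ($Y = \left(-6 - 4\right)^{2} = \left(-10\right)^{2} = 100$)
$f{\left(n \right)} = \frac{5}{n}$ ($f{\left(n \right)} = \frac{5}{n} + 0 \left(- \frac{1}{4}\right) = \frac{5}{n} + 0 = \frac{5}{n}$)
$-103 + g{\left(f{\left(Y \right)},1 \right)} \left(-129\right) = -103 - -1161 = -103 + 1161 = 1058$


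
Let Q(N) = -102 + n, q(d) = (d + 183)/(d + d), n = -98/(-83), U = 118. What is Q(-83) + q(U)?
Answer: -1949865/19588 ≈ -99.544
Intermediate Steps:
n = 98/83 (n = -98*(-1/83) = 98/83 ≈ 1.1807)
q(d) = (183 + d)/(2*d) (q(d) = (183 + d)/((2*d)) = (183 + d)*(1/(2*d)) = (183 + d)/(2*d))
Q(N) = -8368/83 (Q(N) = -102 + 98/83 = -8368/83)
Q(-83) + q(U) = -8368/83 + (1/2)*(183 + 118)/118 = -8368/83 + (1/2)*(1/118)*301 = -8368/83 + 301/236 = -1949865/19588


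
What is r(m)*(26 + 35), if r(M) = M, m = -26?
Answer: -1586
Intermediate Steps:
r(m)*(26 + 35) = -26*(26 + 35) = -26*61 = -1586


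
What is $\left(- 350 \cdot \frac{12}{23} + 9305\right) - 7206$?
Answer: $\frac{44077}{23} \approx 1916.4$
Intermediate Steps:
$\left(- 350 \cdot \frac{12}{23} + 9305\right) - 7206 = \left(- 350 \cdot 12 \cdot \frac{1}{23} + 9305\right) - 7206 = \left(\left(-350\right) \frac{12}{23} + 9305\right) - 7206 = \left(- \frac{4200}{23} + 9305\right) - 7206 = \frac{209815}{23} - 7206 = \frac{44077}{23}$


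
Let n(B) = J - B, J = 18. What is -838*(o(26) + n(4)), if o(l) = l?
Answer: -33520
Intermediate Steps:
n(B) = 18 - B
-838*(o(26) + n(4)) = -838*(26 + (18 - 1*4)) = -838*(26 + (18 - 4)) = -838*(26 + 14) = -838*40 = -33520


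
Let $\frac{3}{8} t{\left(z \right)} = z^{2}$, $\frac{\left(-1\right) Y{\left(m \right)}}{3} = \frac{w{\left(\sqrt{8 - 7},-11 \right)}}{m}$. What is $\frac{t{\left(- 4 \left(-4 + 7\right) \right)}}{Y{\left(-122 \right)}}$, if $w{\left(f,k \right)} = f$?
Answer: $15616$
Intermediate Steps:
$Y{\left(m \right)} = - \frac{3}{m}$ ($Y{\left(m \right)} = - 3 \frac{\sqrt{8 - 7}}{m} = - 3 \frac{\sqrt{1}}{m} = - 3 \cdot 1 \frac{1}{m} = - \frac{3}{m}$)
$t{\left(z \right)} = \frac{8 z^{2}}{3}$
$\frac{t{\left(- 4 \left(-4 + 7\right) \right)}}{Y{\left(-122 \right)}} = \frac{\frac{8}{3} \left(- 4 \left(-4 + 7\right)\right)^{2}}{\left(-3\right) \frac{1}{-122}} = \frac{\frac{8}{3} \left(\left(-4\right) 3\right)^{2}}{\left(-3\right) \left(- \frac{1}{122}\right)} = \frac{\frac{8}{3} \left(-12\right)^{2}}{\frac{3}{122}} = \frac{8}{3} \cdot 144 \cdot \frac{122}{3} = 384 \cdot \frac{122}{3} = 15616$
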